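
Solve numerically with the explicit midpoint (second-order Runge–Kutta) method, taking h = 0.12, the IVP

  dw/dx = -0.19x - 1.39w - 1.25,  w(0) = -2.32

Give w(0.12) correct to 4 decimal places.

Midpoint: k1 = f(x_n, w_n); k2 = f(x_n + h/2, w_n + (h/2)·k1); w_{n+1} = w_n + h·k2.
x=0.000000, w=-2.320000:
  k1 = f(0.000000, -2.320000) = 1.974800
  k2 = f(0.060000, -2.201512) = 1.798702
  w ← -2.320000 + 0.12·1.798702 = -2.104156
w(0.12) ≈ -2.1042

-2.1042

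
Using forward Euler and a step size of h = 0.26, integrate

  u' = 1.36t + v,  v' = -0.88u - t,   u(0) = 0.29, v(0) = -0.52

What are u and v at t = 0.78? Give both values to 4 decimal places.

0.0989, -0.8461

Euler on (u,v): u_{n+1} = u_n + h·u', v_{n+1} = v_n + h·v'.
0.000000: (0.290000, -0.520000); f=(-0.520000, -0.255200) → (0.154800, -0.586352)
0.260000: (0.154800, -0.586352); f=(-0.232752, -0.396224) → (0.094284, -0.689370)
0.520000: (0.094284, -0.689370); f=(0.017830, -0.602970) → (0.098920, -0.846143)
(u(0.78), v(0.78)) ≈ (0.0989, -0.8461)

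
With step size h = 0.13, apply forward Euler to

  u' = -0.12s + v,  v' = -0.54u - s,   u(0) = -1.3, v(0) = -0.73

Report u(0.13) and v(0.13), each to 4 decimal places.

Euler on (u,v): u_{n+1} = u_n + h·u', v_{n+1} = v_n + h·v'.
0.000000: (-1.300000, -0.730000); f=(-0.730000, 0.702000) → (-1.394900, -0.638740)
(u(0.13), v(0.13)) ≈ (-1.3949, -0.6387)

-1.3949, -0.6387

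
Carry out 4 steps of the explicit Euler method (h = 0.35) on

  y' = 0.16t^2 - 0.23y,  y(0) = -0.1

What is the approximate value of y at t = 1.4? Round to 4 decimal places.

0.0213

Euler: y_{n+1} = y_n + h·f(t_n, y_n).
t=0.000000, y=-0.100000: f=0.023000 → y ← -0.100000 + 0.35·0.023000 = -0.091950
t=0.350000, y=-0.091950: f=0.040748 → y ← -0.091950 + 0.35·0.040748 = -0.077688
t=0.700000, y=-0.077688: f=0.096268 → y ← -0.077688 + 0.35·0.096268 = -0.043994
t=1.050000, y=-0.043994: f=0.186519 → y ← -0.043994 + 0.35·0.186519 = 0.021287
y(1.4) ≈ 0.0213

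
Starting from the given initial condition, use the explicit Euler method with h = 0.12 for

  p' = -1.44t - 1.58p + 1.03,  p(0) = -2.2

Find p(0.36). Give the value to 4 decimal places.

Euler: p_{n+1} = p_n + h·f(t_n, p_n).
t=0.000000, p=-2.200000: f=4.506000 → p ← -2.200000 + 0.12·4.506000 = -1.659280
t=0.120000, p=-1.659280: f=3.478862 → p ← -1.659280 + 0.12·3.478862 = -1.241817
t=0.240000, p=-1.241817: f=2.646470 → p ← -1.241817 + 0.12·2.646470 = -0.924240
p(0.36) ≈ -0.9242

-0.9242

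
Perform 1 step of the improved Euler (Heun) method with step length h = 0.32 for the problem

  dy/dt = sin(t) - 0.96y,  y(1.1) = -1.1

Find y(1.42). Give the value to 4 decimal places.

-0.5570

Heun: k1 = f(t_n, y_n); k2 = f(t_n + h, y_n + h·k1); y_{n+1} = y_n + (h/2)·(k1 + k2).
t=1.100000, y=-1.100000:
  k1 = f(1.100000, -1.100000) = 1.947207
  k2 = f(1.420000, -0.476894) = 1.446470
  y ← -1.100000 + (0.32/2)·(1.947207 + 1.446470) = -0.557012
y(1.42) ≈ -0.5570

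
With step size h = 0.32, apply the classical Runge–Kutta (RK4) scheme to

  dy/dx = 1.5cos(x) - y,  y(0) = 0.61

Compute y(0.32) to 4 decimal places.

0.8462

RK4: k1 = f(x_n, y_n); k2 = f(x_n + h/2, y_n + (h/2)·k1); k3 = f(x_n + h/2, y_n + (h/2)·k2); k4 = f(x_n + h, y_n + h·k3); y_{n+1} = y_n + (h/6)·(k1 + 2k2 + 2k3 + k4).
x=0.000000, y=0.610000:
  k1 = f(0.000000, 0.610000) = 0.890000
  k2 = f(0.160000, 0.752400) = 0.728441
  k3 = f(0.160000, 0.726551) = 0.754290
  k4 = f(0.320000, 0.851373) = 0.572480
  y ← 0.610000 + (0.32/6)·(k1 + 2k2 + 2k3 + k4) = 0.846157
y(0.32) ≈ 0.8462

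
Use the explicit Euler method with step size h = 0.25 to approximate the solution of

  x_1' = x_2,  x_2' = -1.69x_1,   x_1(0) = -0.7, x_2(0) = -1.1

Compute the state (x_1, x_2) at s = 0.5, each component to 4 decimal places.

-1.1761, -0.3923

Euler on (x_1,x_2): x_1_{n+1} = x_1_n + h·x_1', x_2_{n+1} = x_2_n + h·x_2'.
0.000000: (-0.700000, -1.100000); f=(-1.100000, 1.183000) → (-0.975000, -0.804250)
0.250000: (-0.975000, -0.804250); f=(-0.804250, 1.647750) → (-1.176063, -0.392313)
(x_1(0.5), x_2(0.5)) ≈ (-1.1761, -0.3923)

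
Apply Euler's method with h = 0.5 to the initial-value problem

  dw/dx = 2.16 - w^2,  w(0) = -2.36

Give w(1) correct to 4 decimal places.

-11.2461

Euler: w_{n+1} = w_n + h·f(x_n, w_n).
x=0.000000, w=-2.360000: f=-3.409600 → w ← -2.360000 + 0.5·(-3.409600) = -4.064800
x=0.500000, w=-4.064800: f=-14.362599 → w ← -4.064800 + 0.5·(-14.362599) = -11.246100
w(1) ≈ -11.2461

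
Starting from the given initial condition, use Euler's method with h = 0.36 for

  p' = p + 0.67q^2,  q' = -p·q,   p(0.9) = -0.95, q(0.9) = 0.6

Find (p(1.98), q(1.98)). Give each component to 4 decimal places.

-1.6949, 1.7708

Euler on (p,q): p_{n+1} = p_n + h·p', q_{n+1} = q_n + h·q'.
0.900000: (-0.950000, 0.600000); f=(-0.708800, 0.570000) → (-1.205168, 0.805200)
1.260000: (-1.205168, 0.805200); f=(-0.770775, 0.970401) → (-1.482647, 1.154544)
1.620000: (-1.482647, 1.154544); f=(-0.589555, 1.711782) → (-1.694887, 1.770786)
(p(1.98), q(1.98)) ≈ (-1.6949, 1.7708)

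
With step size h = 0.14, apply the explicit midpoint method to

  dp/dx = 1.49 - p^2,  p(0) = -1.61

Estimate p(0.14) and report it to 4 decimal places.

-1.7999

Midpoint: k1 = f(x_n, p_n); k2 = f(x_n + h/2, p_n + (h/2)·k1); p_{n+1} = p_n + h·k2.
x=0.000000, p=-1.610000:
  k1 = f(0.000000, -1.610000) = -1.102100
  k2 = f(0.070000, -1.687147) = -1.356465
  p ← -1.610000 + 0.14·(-1.356465) = -1.799905
p(0.14) ≈ -1.7999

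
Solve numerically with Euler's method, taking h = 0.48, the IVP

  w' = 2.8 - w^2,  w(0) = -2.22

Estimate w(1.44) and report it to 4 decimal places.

Euler: w_{n+1} = w_n + h·f(t_n, w_n).
t=0.000000, w=-2.220000: f=-2.128400 → w ← -2.220000 + 0.48·(-2.128400) = -3.241632
t=0.480000, w=-3.241632: f=-7.708178 → w ← -3.241632 + 0.48·(-7.708178) = -6.941557
t=0.960000, w=-6.941557: f=-45.385220 → w ← -6.941557 + 0.48·(-45.385220) = -28.726463
w(1.44) ≈ -28.7265

-28.7265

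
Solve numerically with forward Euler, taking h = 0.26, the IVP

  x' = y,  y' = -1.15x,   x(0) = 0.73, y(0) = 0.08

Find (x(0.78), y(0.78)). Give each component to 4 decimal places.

0.6205, -0.5765

Euler on (x,y): x_{n+1} = x_n + h·x', y_{n+1} = y_n + h·y'.
0.000000: (0.730000, 0.080000); f=(0.080000, -0.839500) → (0.750800, -0.138270)
0.260000: (0.750800, -0.138270); f=(-0.138270, -0.863420) → (0.714850, -0.362759)
0.520000: (0.714850, -0.362759); f=(-0.362759, -0.822077) → (0.620532, -0.576499)
(x(0.78), y(0.78)) ≈ (0.6205, -0.5765)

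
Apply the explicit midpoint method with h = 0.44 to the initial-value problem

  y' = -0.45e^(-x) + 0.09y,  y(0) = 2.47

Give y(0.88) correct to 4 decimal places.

2.3993

Midpoint: k1 = f(x_n, y_n); k2 = f(x_n + h/2, y_n + (h/2)·k1); y_{n+1} = y_n + h·k2.
x=0.000000, y=2.470000:
  k1 = f(0.000000, 2.470000) = -0.227700
  k2 = f(0.220000, 2.419906) = -0.143342
  y ← 2.470000 + 0.44·(-0.143342) = 2.406930
x=0.440000, y=2.406930:
  k1 = f(0.440000, 2.406930) = -0.073193
  k2 = f(0.660000, 2.390827) = -0.017409
  y ← 2.406930 + 0.44·(-0.017409) = 2.399270
y(0.88) ≈ 2.3993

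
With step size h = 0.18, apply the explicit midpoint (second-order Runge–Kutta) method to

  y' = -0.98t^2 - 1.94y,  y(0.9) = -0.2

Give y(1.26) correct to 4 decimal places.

Midpoint: k1 = f(t_n, y_n); k2 = f(t_n + h/2, y_n + (h/2)·k1); y_{n+1} = y_n + h·k2.
t=0.900000, y=-0.200000:
  k1 = f(0.900000, -0.200000) = -0.405800
  k2 = f(0.990000, -0.236522) = -0.501645
  y ← -0.200000 + 0.18·(-0.501645) = -0.290296
t=1.080000, y=-0.290296:
  k1 = f(1.080000, -0.290296) = -0.579897
  k2 = f(1.170000, -0.342487) = -0.677097
  y ← -0.290296 + 0.18·(-0.677097) = -0.412174
y(1.26) ≈ -0.4122

-0.4122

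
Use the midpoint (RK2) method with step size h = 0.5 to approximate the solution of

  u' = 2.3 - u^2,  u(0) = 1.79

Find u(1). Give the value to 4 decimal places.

1.6580

Midpoint: k1 = f(t_n, u_n); k2 = f(t_n + h/2, u_n + (h/2)·k1); u_{n+1} = u_n + h·k2.
t=0.000000, u=1.790000:
  k1 = f(0.000000, 1.790000) = -0.904100
  k2 = f(0.250000, 1.563975) = -0.146018
  u ← 1.790000 + 0.5·(-0.146018) = 1.716991
t=0.500000, u=1.716991:
  k1 = f(0.500000, 1.716991) = -0.648058
  k2 = f(0.750000, 1.554976) = -0.117952
  u ← 1.716991 + 0.5·(-0.117952) = 1.658015
u(1) ≈ 1.6580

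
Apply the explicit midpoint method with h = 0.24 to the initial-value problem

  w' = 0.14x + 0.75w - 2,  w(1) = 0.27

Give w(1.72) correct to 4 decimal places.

-1.2600

Midpoint: k1 = f(x_n, w_n); k2 = f(x_n + h/2, w_n + (h/2)·k1); w_{n+1} = w_n + h·k2.
x=1.000000, w=0.270000:
  k1 = f(1.000000, 0.270000) = -1.657500
  k2 = f(1.120000, 0.071100) = -1.789875
  w ← 0.270000 + 0.24·(-1.789875) = -0.159570
x=1.240000, w=-0.159570:
  k1 = f(1.240000, -0.159570) = -1.946077
  k2 = f(1.360000, -0.393099) = -2.104424
  w ← -0.159570 + 0.24·(-2.104424) = -0.664632
x=1.480000, w=-0.664632:
  k1 = f(1.480000, -0.664632) = -2.291274
  k2 = f(1.600000, -0.939585) = -2.480689
  w ← -0.664632 + 0.24·(-2.480689) = -1.259997
w(1.72) ≈ -1.2600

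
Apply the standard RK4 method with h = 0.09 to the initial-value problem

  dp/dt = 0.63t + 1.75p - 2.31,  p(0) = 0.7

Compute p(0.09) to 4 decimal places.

RK4: k1 = f(t_n, p_n); k2 = f(t_n + h/2, p_n + (h/2)·k1); k3 = f(t_n + h/2, p_n + (h/2)·k2); k4 = f(t_n + h, p_n + h·k3); p_{n+1} = p_n + (h/6)·(k1 + 2k2 + 2k3 + k4).
t=0.000000, p=0.700000:
  k1 = f(0.000000, 0.700000) = -1.085000
  k2 = f(0.045000, 0.651175) = -1.142094
  k3 = f(0.045000, 0.648606) = -1.146590
  k4 = f(0.090000, 0.596807) = -1.208888
  p ← 0.700000 + (0.09/6)·(k1 + 2k2 + 2k3 + k4) = 0.596931
p(0.09) ≈ 0.5969

0.5969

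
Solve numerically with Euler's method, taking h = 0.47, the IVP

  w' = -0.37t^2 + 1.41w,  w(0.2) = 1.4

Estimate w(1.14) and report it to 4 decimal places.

Euler: w_{n+1} = w_n + h·f(t_n, w_n).
t=0.200000, w=1.400000: f=1.959200 → w ← 1.400000 + 0.47·1.959200 = 2.320824
t=0.670000, w=2.320824: f=3.106269 → w ← 2.320824 + 0.47·3.106269 = 3.780770
w(1.14) ≈ 3.7808

3.7808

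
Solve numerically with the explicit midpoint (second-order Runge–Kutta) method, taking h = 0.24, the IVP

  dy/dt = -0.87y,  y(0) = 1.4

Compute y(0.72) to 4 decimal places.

0.7523

Midpoint: k1 = f(t_n, y_n); k2 = f(t_n + h/2, y_n + (h/2)·k1); y_{n+1} = y_n + h·k2.
t=0.000000, y=1.400000:
  k1 = f(0.000000, 1.400000) = -1.218000
  k2 = f(0.120000, 1.253840) = -1.090841
  y ← 1.400000 + 0.24·(-1.090841) = 1.138198
t=0.240000, y=1.138198:
  k1 = f(0.240000, 1.138198) = -0.990232
  k2 = f(0.360000, 1.019370) = -0.886852
  y ← 1.138198 + 0.24·(-0.886852) = 0.925354
t=0.480000, y=0.925354:
  k1 = f(0.480000, 0.925354) = -0.805058
  k2 = f(0.600000, 0.828747) = -0.721010
  y ← 0.925354 + 0.24·(-0.721010) = 0.752311
y(0.72) ≈ 0.7523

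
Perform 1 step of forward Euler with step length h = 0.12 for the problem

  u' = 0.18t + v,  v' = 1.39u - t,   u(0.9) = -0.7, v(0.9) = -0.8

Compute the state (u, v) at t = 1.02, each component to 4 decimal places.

-0.7766, -1.0248

Euler on (u,v): u_{n+1} = u_n + h·u', v_{n+1} = v_n + h·v'.
0.900000: (-0.700000, -0.800000); f=(-0.638000, -1.873000) → (-0.776560, -1.024760)
(u(1.02), v(1.02)) ≈ (-0.7766, -1.0248)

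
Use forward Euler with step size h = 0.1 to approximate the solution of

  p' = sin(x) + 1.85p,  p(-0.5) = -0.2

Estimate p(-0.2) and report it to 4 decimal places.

Euler: p_{n+1} = p_n + h·f(x_n, p_n).
x=-0.500000, p=-0.200000: f=-0.849426 → p ← -0.200000 + 0.1·(-0.849426) = -0.284943
x=-0.400000, p=-0.284943: f=-0.916562 → p ← -0.284943 + 0.1·(-0.916562) = -0.376599
x=-0.300000, p=-0.376599: f=-0.992228 → p ← -0.376599 + 0.1·(-0.992228) = -0.475822
p(-0.2) ≈ -0.4758

-0.4758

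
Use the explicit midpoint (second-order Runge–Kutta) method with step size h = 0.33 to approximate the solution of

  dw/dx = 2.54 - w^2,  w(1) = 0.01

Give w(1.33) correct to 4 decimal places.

Midpoint: k1 = f(x_n, w_n); k2 = f(x_n + h/2, w_n + (h/2)·k1); w_{n+1} = w_n + h·k2.
x=1.000000, w=0.010000:
  k1 = f(1.000000, 0.010000) = 2.539900
  k2 = f(1.165000, 0.429084) = 2.355887
  w ← 0.010000 + 0.33·2.355887 = 0.787443
w(1.33) ≈ 0.7874

0.7874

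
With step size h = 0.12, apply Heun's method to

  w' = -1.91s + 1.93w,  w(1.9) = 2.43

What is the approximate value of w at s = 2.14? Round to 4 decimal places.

2.6891

Heun: k1 = f(s_n, w_n); k2 = f(s_n + h, w_n + h·k1); w_{n+1} = w_n + (h/2)·(k1 + k2).
s=1.900000, w=2.430000:
  k1 = f(1.900000, 2.430000) = 1.060900
  k2 = f(2.020000, 2.557308) = 1.077404
  w ← 2.430000 + (0.12/2)·(1.060900 + 1.077404) = 2.558298
s=2.020000, w=2.558298:
  k1 = f(2.020000, 2.558298) = 1.079316
  k2 = f(2.140000, 2.687816) = 1.100085
  w ← 2.558298 + (0.12/2)·(1.079316 + 1.100085) = 2.689062
w(2.14) ≈ 2.6891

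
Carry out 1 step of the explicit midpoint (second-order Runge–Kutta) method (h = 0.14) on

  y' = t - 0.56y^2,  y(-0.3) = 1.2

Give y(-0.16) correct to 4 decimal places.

Midpoint: k1 = f(t_n, y_n); k2 = f(t_n + h/2, y_n + (h/2)·k1); y_{n+1} = y_n + h·k2.
t=-0.300000, y=1.200000:
  k1 = f(-0.300000, 1.200000) = -1.106400
  k2 = f(-0.230000, 1.122552) = -0.935669
  y ← 1.200000 + 0.14·(-0.935669) = 1.069006
y(-0.16) ≈ 1.0690

1.0690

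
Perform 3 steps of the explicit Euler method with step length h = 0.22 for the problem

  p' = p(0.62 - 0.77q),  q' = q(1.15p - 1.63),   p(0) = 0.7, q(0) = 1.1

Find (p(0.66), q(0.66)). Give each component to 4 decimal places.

0.6628, 0.5882

Euler on (p,q): p_{n+1} = p_n + h·p', q_{n+1} = q_n + h·q'.
0.000000: (0.700000, 1.100000); f=(-0.158900, -0.907500) → (0.665042, 0.900350)
0.220000: (0.665042, 0.900350); f=(-0.048727, -0.778984) → (0.654322, 0.728973)
0.440000: (0.654322, 0.728973); f=(0.038402, -0.639696) → (0.662771, 0.588240)
(p(0.66), q(0.66)) ≈ (0.6628, 0.5882)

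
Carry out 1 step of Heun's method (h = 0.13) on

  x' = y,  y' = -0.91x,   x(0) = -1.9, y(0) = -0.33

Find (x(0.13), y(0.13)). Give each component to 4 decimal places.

Heun on (x,y): k1 = f(t_n, state_n); k2 = f(t_n + h, state_n + h·k1); state_{n+1} = state_n + (h/2)·(k1 + k2).
0.000000: (-1.900000, -0.330000)
  k1 = (-0.330000, 1.729000)
  predictor → (-1.942900, -0.105230)
  k2 = (-0.105230, 1.768039)
  → (-1.928290, -0.102692)
(x(0.13), y(0.13)) ≈ (-1.9283, -0.1027)

-1.9283, -0.1027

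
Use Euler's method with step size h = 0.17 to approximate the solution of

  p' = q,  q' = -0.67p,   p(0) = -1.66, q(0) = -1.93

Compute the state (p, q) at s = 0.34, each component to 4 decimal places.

-2.2841, -1.5145

Euler on (p,q): p_{n+1} = p_n + h·p', q_{n+1} = q_n + h·q'.
0.000000: (-1.660000, -1.930000); f=(-1.930000, 1.112200) → (-1.988100, -1.740926)
0.170000: (-1.988100, -1.740926); f=(-1.740926, 1.332027) → (-2.284057, -1.514481)
(p(0.34), q(0.34)) ≈ (-2.2841, -1.5145)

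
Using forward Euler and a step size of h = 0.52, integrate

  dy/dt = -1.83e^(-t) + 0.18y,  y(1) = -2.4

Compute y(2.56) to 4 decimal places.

Euler: y_{n+1} = y_n + h·f(t_n, y_n).
t=1.000000, y=-2.400000: f=-1.105219 → y ← -2.400000 + 0.52·(-1.105219) = -2.974714
t=1.520000, y=-2.974714: f=-0.935691 → y ← -2.974714 + 0.52·(-0.935691) = -3.461274
t=2.040000, y=-3.461274: f=-0.860982 → y ← -3.461274 + 0.52·(-0.860982) = -3.908984
y(2.56) ≈ -3.9090

-3.9090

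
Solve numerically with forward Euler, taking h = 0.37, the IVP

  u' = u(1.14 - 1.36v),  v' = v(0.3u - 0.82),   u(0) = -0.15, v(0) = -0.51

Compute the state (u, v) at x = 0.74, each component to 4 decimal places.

-0.4019, -0.2319

Euler on (u,v): u_{n+1} = u_n + h·u', v_{n+1} = v_n + h·v'.
0.000000: (-0.150000, -0.510000); f=(-0.275040, 0.441150) → (-0.251765, -0.346774)
0.370000: (-0.251765, -0.346774); f=(-0.405748, 0.310547) → (-0.401891, -0.231872)
(u(0.74), v(0.74)) ≈ (-0.4019, -0.2319)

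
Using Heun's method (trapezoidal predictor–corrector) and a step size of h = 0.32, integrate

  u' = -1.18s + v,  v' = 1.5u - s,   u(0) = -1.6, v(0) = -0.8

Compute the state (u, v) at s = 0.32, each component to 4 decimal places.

-2.0393, -1.6806

Heun on (u,v): k1 = f(s_n, state_n); k2 = f(s_n + h, state_n + h·k1); state_{n+1} = state_n + (h/2)·(k1 + k2).
0.000000: (-1.600000, -0.800000)
  k1 = (-0.800000, -2.400000)
  predictor → (-1.856000, -1.568000)
  k2 = (-1.945600, -3.104000)
  → (-2.039296, -1.680640)
(u(0.32), v(0.32)) ≈ (-2.0393, -1.6806)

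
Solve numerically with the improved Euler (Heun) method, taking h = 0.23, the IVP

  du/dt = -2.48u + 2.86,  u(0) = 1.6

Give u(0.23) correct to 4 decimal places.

Heun: k1 = f(t_n, u_n); k2 = f(t_n + h, u_n + h·k1); u_{n+1} = u_n + (h/2)·(k1 + k2).
t=0.000000, u=1.600000:
  k1 = f(0.000000, 1.600000) = -1.108000
  k2 = f(0.230000, 1.345160) = -0.475997
  u ← 1.600000 + (0.23/2)·(-1.108000 + (-0.475997)) = 1.417840
u(0.23) ≈ 1.4178

1.4178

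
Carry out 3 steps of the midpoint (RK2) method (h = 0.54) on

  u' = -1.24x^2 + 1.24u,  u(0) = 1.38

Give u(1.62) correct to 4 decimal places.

Midpoint: k1 = f(x_n, u_n); k2 = f(x_n + h/2, u_n + (h/2)·k1); u_{n+1} = u_n + h·k2.
x=0.000000, u=1.380000:
  k1 = f(0.000000, 1.380000) = 1.711200
  k2 = f(0.270000, 1.842024) = 2.193714
  u ← 1.380000 + 0.54·2.193714 = 2.564605
x=0.540000, u=2.564605:
  k1 = f(0.540000, 2.564605) = 2.818527
  k2 = f(0.810000, 3.325608) = 3.310189
  u ← 2.564605 + 0.54·3.310189 = 4.352108
x=1.080000, u=4.352108:
  k1 = f(1.080000, 4.352108) = 3.950278
  k2 = f(1.350000, 5.418683) = 4.459267
  u ← 4.352108 + 0.54·4.459267 = 6.760112
u(1.62) ≈ 6.7601

6.7601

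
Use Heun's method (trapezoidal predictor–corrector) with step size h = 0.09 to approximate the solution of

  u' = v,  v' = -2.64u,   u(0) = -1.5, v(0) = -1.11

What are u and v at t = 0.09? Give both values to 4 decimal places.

Heun on (u,v): k1 = f(t_n, state_n); k2 = f(t_n + h, state_n + h·k1); state_{n+1} = state_n + (h/2)·(k1 + k2).
0.000000: (-1.500000, -1.110000)
  k1 = (-1.110000, 3.960000)
  predictor → (-1.599900, -0.753600)
  k2 = (-0.753600, 4.223736)
  → (-1.583862, -0.741732)
(u(0.09), v(0.09)) ≈ (-1.5839, -0.7417)

-1.5839, -0.7417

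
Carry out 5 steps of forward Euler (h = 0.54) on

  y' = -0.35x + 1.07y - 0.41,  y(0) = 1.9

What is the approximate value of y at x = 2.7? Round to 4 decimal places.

13.4146

Euler: y_{n+1} = y_n + h·f(x_n, y_n).
x=0.000000, y=1.900000: f=1.623000 → y ← 1.900000 + 0.54·1.623000 = 2.776420
x=0.540000, y=2.776420: f=2.371769 → y ← 2.776420 + 0.54·2.371769 = 4.057175
x=1.080000, y=4.057175: f=3.553178 → y ← 4.057175 + 0.54·3.553178 = 5.975891
x=1.620000, y=5.975891: f=5.417204 → y ← 5.975891 + 0.54·5.417204 = 8.901182
x=2.160000, y=8.901182: f=8.358264 → y ← 8.901182 + 0.54·8.358264 = 13.414644
y(2.7) ≈ 13.4146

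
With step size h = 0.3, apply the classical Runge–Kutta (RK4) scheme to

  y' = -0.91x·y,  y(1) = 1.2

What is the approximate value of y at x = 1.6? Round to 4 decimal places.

RK4: k1 = f(x_n, y_n); k2 = f(x_n + h/2, y_n + (h/2)·k1); k3 = f(x_n + h/2, y_n + (h/2)·k2); k4 = f(x_n + h, y_n + h·k3); y_{n+1} = y_n + (h/6)·(k1 + 2k2 + 2k3 + k4).
x=1.000000, y=1.200000:
  k1 = f(1.000000, 1.200000) = -1.092000
  k2 = f(1.150000, 1.036200) = -1.084383
  k3 = f(1.150000, 1.037343) = -1.085579
  k4 = f(1.300000, 0.874326) = -1.034328
  y ← 1.200000 + (0.3/6)·(k1 + 2k2 + 2k3 + k4) = 0.876687
x=1.300000, y=0.876687:
  k1 = f(1.300000, 0.876687) = -1.037121
  k2 = f(1.450000, 0.721119) = -0.951517
  k3 = f(1.450000, 0.733960) = -0.968460
  k4 = f(1.600000, 0.586149) = -0.853433
  y ← 0.876687 + (0.3/6)·(k1 + 2k2 + 2k3 + k4) = 0.590162
y(1.6) ≈ 0.5902

0.5902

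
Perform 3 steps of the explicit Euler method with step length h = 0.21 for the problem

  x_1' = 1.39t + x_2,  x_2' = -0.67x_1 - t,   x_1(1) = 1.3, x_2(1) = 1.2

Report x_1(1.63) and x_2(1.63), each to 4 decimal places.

2.8427, -0.3376

Euler on (x_1,x_2): x_1_{n+1} = x_1_n + h·x_1', x_2_{n+1} = x_2_n + h·x_2'.
1.000000: (1.300000, 1.200000); f=(2.590000, -1.871000) → (1.843900, 0.807090)
1.210000: (1.843900, 0.807090); f=(2.488990, -2.445413) → (2.366588, 0.293553)
1.420000: (2.366588, 0.293553); f=(2.267353, -3.005614) → (2.842732, -0.337626)
(x_1(1.63), x_2(1.63)) ≈ (2.8427, -0.3376)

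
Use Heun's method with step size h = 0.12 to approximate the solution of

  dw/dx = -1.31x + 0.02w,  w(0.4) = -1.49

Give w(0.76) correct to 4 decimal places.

Heun: k1 = f(x_n, w_n); k2 = f(x_n + h, w_n + h·k1); w_{n+1} = w_n + (h/2)·(k1 + k2).
x=0.400000, w=-1.490000:
  k1 = f(0.400000, -1.490000) = -0.553800
  k2 = f(0.520000, -1.556456) = -0.712329
  w ← -1.490000 + (0.12/2)·(-0.553800 + (-0.712329)) = -1.565968
x=0.520000, w=-1.565968:
  k1 = f(0.520000, -1.565968) = -0.712519
  k2 = f(0.640000, -1.651470) = -0.871429
  w ← -1.565968 + (0.12/2)·(-0.712519 + (-0.871429)) = -1.661005
x=0.640000, w=-1.661005:
  k1 = f(0.640000, -1.661005) = -0.871620
  k2 = f(0.760000, -1.765599) = -1.030912
  w ← -1.661005 + (0.12/2)·(-0.871620 + (-1.030912)) = -1.775157
w(0.76) ≈ -1.7752

-1.7752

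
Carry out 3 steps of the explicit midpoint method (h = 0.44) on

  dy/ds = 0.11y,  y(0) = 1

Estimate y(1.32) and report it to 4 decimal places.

1.1562

Midpoint: k1 = f(s_n, y_n); k2 = f(s_n + h/2, y_n + (h/2)·k1); y_{n+1} = y_n + h·k2.
s=0.000000, y=1.000000:
  k1 = f(0.000000, 1.000000) = 0.110000
  k2 = f(0.220000, 1.024200) = 0.112662
  y ← 1.000000 + 0.44·0.112662 = 1.049571
s=0.440000, y=1.049571:
  k1 = f(0.440000, 1.049571) = 0.115453
  k2 = f(0.660000, 1.074971) = 0.118247
  y ← 1.049571 + 0.44·0.118247 = 1.101600
s=0.880000, y=1.101600:
  k1 = f(0.880000, 1.101600) = 0.121176
  k2 = f(1.100000, 1.128259) = 0.124108
  y ← 1.101600 + 0.44·0.124108 = 1.156208
y(1.32) ≈ 1.1562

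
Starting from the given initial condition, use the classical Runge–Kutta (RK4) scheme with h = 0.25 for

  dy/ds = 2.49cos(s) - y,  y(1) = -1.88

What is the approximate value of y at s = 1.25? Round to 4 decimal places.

RK4: k1 = f(s_n, y_n); k2 = f(s_n + h/2, y_n + (h/2)·k1); k3 = f(s_n + h/2, y_n + (h/2)·k2); k4 = f(s_n + h, y_n + h·k3); y_{n+1} = y_n + (h/6)·(k1 + 2k2 + 2k3 + k4).
s=1.000000, y=-1.880000:
  k1 = f(1.000000, -1.880000) = 3.225353
  k2 = f(1.125000, -1.476831) = 2.550460
  k3 = f(1.125000, -1.561192) = 2.634822
  k4 = f(1.250000, -1.221295) = 2.006447
  y ← -1.880000 + (0.25/6)·(k1 + 2k2 + 2k3 + k4) = -1.229901
y(1.25) ≈ -1.2299

-1.2299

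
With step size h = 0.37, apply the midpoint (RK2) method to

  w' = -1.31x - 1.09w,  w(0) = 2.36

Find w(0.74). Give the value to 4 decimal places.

0.7913

Midpoint: k1 = f(x_n, w_n); k2 = f(x_n + h/2, w_n + (h/2)·k1); w_{n+1} = w_n + h·k2.
x=0.000000, w=2.360000:
  k1 = f(0.000000, 2.360000) = -2.572400
  k2 = f(0.185000, 1.884106) = -2.296026
  w ← 2.360000 + 0.37·(-2.296026) = 1.510471
x=0.370000, w=1.510471:
  k1 = f(0.370000, 1.510471) = -2.131113
  k2 = f(0.555000, 1.116215) = -1.943724
  w ← 1.510471 + 0.37·(-1.943724) = 0.791293
w(0.74) ≈ 0.7913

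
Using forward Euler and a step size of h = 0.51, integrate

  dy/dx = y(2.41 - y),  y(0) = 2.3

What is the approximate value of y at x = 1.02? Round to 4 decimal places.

Euler: y_{n+1} = y_n + h·f(x_n, y_n).
x=0.000000, y=2.300000: f=0.253000 → y ← 2.300000 + 0.51·0.253000 = 2.429030
x=0.510000, y=2.429030: f=-0.046224 → y ← 2.429030 + 0.51·(-0.046224) = 2.405456
y(1.02) ≈ 2.4055

2.4055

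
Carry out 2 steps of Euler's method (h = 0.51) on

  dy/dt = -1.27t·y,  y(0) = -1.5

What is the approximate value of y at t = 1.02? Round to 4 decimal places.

-1.0045

Euler: y_{n+1} = y_n + h·f(t_n, y_n).
t=0.000000, y=-1.500000: f=0.000000 → y ← -1.500000 + 0.51·0.000000 = -1.500000
t=0.510000, y=-1.500000: f=0.971550 → y ← -1.500000 + 0.51·0.971550 = -1.004509
y(1.02) ≈ -1.0045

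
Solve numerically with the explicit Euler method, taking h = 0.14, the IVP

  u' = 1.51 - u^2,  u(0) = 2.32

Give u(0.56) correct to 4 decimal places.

1.3510

Euler: u_{n+1} = u_n + h·f(t_n, u_n).
t=0.000000, u=2.320000: f=-3.872400 → u ← 2.320000 + 0.14·(-3.872400) = 1.777864
t=0.140000, u=1.777864: f=-1.650800 → u ← 1.777864 + 0.14·(-1.650800) = 1.546752
t=0.280000, u=1.546752: f=-0.882442 → u ← 1.546752 + 0.14·(-0.882442) = 1.423210
t=0.420000, u=1.423210: f=-0.515527 → u ← 1.423210 + 0.14·(-0.515527) = 1.351036
u(0.56) ≈ 1.3510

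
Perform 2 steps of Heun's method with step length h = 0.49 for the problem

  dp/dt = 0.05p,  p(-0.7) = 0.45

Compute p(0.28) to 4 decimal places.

0.4726

Heun: k1 = f(t_n, p_n); k2 = f(t_n + h, p_n + h·k1); p_{n+1} = p_n + (h/2)·(k1 + k2).
t=-0.700000, p=0.450000:
  k1 = f(-0.700000, 0.450000) = 0.022500
  k2 = f(-0.210000, 0.461025) = 0.023051
  p ← 0.450000 + (0.49/2)·(0.022500 + 0.023051) = 0.461160
t=-0.210000, p=0.461160:
  k1 = f(-0.210000, 0.461160) = 0.023058
  k2 = f(0.280000, 0.472458) = 0.023623
  p ← 0.461160 + (0.49/2)·(0.023058 + 0.023623) = 0.472597
p(0.28) ≈ 0.4726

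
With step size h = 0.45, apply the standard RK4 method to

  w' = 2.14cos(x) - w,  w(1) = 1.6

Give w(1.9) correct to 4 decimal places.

RK4: k1 = f(x_n, w_n); k2 = f(x_n + h/2, w_n + (h/2)·k1); k3 = f(x_n + h/2, w_n + (h/2)·k2); k4 = f(x_n + h, w_n + h·k3); w_{n+1} = w_n + (h/6)·(k1 + 2k2 + 2k3 + k4).
x=1.000000, w=1.600000:
  k1 = f(1.000000, 1.600000) = -0.443753
  k2 = f(1.225000, 1.500156) = -0.774811
  k3 = f(1.225000, 1.425667) = -0.700323
  k4 = f(1.450000, 1.284855) = -1.026979
  w ← 1.600000 + (0.45/6)·(k1 + 2k2 + 2k3 + k4) = 1.268425
x=1.450000, w=1.268425:
  k1 = f(1.450000, 1.268425) = -1.010549
  k2 = f(1.675000, 1.041051) = -1.263644
  k3 = f(1.675000, 0.984105) = -1.206698
  k4 = f(1.900000, 0.725411) = -1.417251
  w ← 1.268425 + (0.45/6)·(k1 + 2k2 + 2k3 + k4) = 0.715789
w(1.9) ≈ 0.7158

0.7158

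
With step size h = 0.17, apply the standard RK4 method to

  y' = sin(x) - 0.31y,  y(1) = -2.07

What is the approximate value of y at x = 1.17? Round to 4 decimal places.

-1.8174

RK4: k1 = f(x_n, y_n); k2 = f(x_n + h/2, y_n + (h/2)·k1); k3 = f(x_n + h/2, y_n + (h/2)·k2); k4 = f(x_n + h, y_n + h·k3); y_{n+1} = y_n + (h/6)·(k1 + 2k2 + 2k3 + k4).
x=1.000000, y=-2.070000:
  k1 = f(1.000000, -2.070000) = 1.483171
  k2 = f(1.085000, -1.943930) = 1.486922
  k3 = f(1.085000, -1.943612) = 1.486823
  k4 = f(1.170000, -1.817240) = 1.484095
  y ← -2.070000 + (0.17/6)·(k1 + 2k2 + 2k3 + k4) = -1.817415
y(1.17) ≈ -1.8174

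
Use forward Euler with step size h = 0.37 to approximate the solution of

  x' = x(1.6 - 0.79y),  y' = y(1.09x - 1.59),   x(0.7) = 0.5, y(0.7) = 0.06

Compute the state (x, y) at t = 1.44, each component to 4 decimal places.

1.2448, 0.0268

Euler on (x,y): x_{n+1} = x_n + h·x', y_{n+1} = y_n + h·y'.
0.700000: (0.500000, 0.060000); f=(0.776300, -0.062700) → (0.787231, 0.036801)
1.070000: (0.787231, 0.036801); f=(1.236683, -0.026935) → (1.244804, 0.026835)
(x(1.44), y(1.44)) ≈ (1.2448, 0.0268)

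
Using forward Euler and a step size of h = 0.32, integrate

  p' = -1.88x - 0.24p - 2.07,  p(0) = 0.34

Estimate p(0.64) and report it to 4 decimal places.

-1.1767

Euler: p_{n+1} = p_n + h·f(x_n, p_n).
x=0.000000, p=0.340000: f=-2.151600 → p ← 0.340000 + 0.32·(-2.151600) = -0.348512
x=0.320000, p=-0.348512: f=-2.587957 → p ← -0.348512 + 0.32·(-2.587957) = -1.176658
p(0.64) ≈ -1.1767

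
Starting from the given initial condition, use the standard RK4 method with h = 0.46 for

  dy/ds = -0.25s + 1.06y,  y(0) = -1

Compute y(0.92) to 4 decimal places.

RK4: k1 = f(s_n, y_n); k2 = f(s_n + h/2, y_n + (h/2)·k1); k3 = f(s_n + h/2, y_n + (h/2)·k2); k4 = f(s_n + h, y_n + h·k3); y_{n+1} = y_n + (h/6)·(k1 + 2k2 + 2k3 + k4).
s=0.000000, y=-1.000000:
  k1 = f(0.000000, -1.000000) = -1.060000
  k2 = f(0.230000, -1.243800) = -1.375928
  k3 = f(0.230000, -1.316463) = -1.452951
  k4 = f(0.460000, -1.668358) = -1.883459
  y ← -1.000000 + (0.46/6)·(k1 + 2k2 + 2k3 + k4) = -1.659427
s=0.460000, y=-1.659427:
  k1 = f(0.460000, -1.659427) = -1.873992
  k2 = f(0.690000, -2.090445) = -2.388372
  k3 = f(0.690000, -2.208752) = -2.513777
  k4 = f(0.920000, -2.815764) = -3.214710
  y ← -1.659427 + (0.46/6)·(k1 + 2k2 + 2k3 + k4) = -2.801223
y(0.92) ≈ -2.8012

-2.8012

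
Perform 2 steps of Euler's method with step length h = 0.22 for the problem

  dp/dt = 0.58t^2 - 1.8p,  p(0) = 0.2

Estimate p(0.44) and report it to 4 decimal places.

0.0791

Euler: p_{n+1} = p_n + h·f(t_n, p_n).
t=0.000000, p=0.200000: f=-0.360000 → p ← 0.200000 + 0.22·(-0.360000) = 0.120800
t=0.220000, p=0.120800: f=-0.189368 → p ← 0.120800 + 0.22·(-0.189368) = 0.079139
p(0.44) ≈ 0.0791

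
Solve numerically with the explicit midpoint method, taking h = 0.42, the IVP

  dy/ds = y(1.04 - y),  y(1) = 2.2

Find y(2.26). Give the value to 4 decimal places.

Midpoint: k1 = f(s_n, y_n); k2 = f(s_n + h/2, y_n + (h/2)·k1); y_{n+1} = y_n + h·k2.
s=1.000000, y=2.200000:
  k1 = f(1.000000, 2.200000) = -2.552000
  k2 = f(1.210000, 1.664080) = -1.038519
  y ← 2.200000 + 0.42·(-1.038519) = 1.763822
s=1.420000, y=1.763822:
  k1 = f(1.420000, 1.763822) = -1.276693
  k2 = f(1.630000, 1.495716) = -0.681623
  y ← 1.763822 + 0.42·(-0.681623) = 1.477541
s=1.840000, y=1.477541:
  k1 = f(1.840000, 1.477541) = -0.646484
  k2 = f(2.050000, 1.341779) = -0.404921
  y ← 1.477541 + 0.42·(-0.404921) = 1.307474
y(2.26) ≈ 1.3075

1.3075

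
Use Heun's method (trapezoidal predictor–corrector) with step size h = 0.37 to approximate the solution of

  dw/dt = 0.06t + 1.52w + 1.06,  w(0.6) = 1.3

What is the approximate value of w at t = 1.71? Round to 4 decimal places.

Heun: k1 = f(t_n, w_n); k2 = f(t_n + h, w_n + h·k1); w_{n+1} = w_n + (h/2)·(k1 + k2).
t=0.600000, w=1.300000:
  k1 = f(0.600000, 1.300000) = 3.072000
  k2 = f(0.970000, 2.436640) = 4.821893
  w ← 1.300000 + (0.37/2)·(3.072000 + 4.821893) = 2.760370
t=0.970000, w=2.760370:
  k1 = f(0.970000, 2.760370) = 5.313963
  k2 = f(1.340000, 4.726536) = 8.324735
  w ← 2.760370 + (0.37/2)·(5.313963 + 8.324735) = 5.283529
t=1.340000, w=5.283529:
  k1 = f(1.340000, 5.283529) = 9.171365
  k2 = f(1.710000, 8.676934) = 14.351540
  w ← 5.283529 + (0.37/2)·(9.171365 + 14.351540) = 9.635267
w(1.71) ≈ 9.6353

9.6353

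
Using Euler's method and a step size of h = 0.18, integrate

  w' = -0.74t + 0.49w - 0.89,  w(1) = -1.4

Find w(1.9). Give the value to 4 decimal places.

Euler: w_{n+1} = w_n + h·f(t_n, w_n).
t=1.000000, w=-1.400000: f=-2.316000 → w ← -1.400000 + 0.18·(-2.316000) = -1.816880
t=1.180000, w=-1.816880: f=-2.653471 → w ← -1.816880 + 0.18·(-2.653471) = -2.294505
t=1.360000, w=-2.294505: f=-3.020707 → w ← -2.294505 + 0.18·(-3.020707) = -2.838232
t=1.540000, w=-2.838232: f=-3.420334 → w ← -2.838232 + 0.18·(-3.420334) = -3.453892
t=1.720000, w=-3.453892: f=-3.855207 → w ← -3.453892 + 0.18·(-3.855207) = -4.147830
w(1.9) ≈ -4.1478

-4.1478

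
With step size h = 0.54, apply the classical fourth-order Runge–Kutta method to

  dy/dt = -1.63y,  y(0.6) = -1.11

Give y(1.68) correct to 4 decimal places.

-0.1944

RK4: k1 = f(t_n, y_n); k2 = f(t_n + h/2, y_n + (h/2)·k1); k3 = f(t_n + h/2, y_n + (h/2)·k2); k4 = f(t_n + h, y_n + h·k3); y_{n+1} = y_n + (h/6)·(k1 + 2k2 + 2k3 + k4).
t=0.600000, y=-1.110000:
  k1 = f(0.600000, -1.110000) = 1.809300
  k2 = f(0.870000, -0.621489) = 1.013027
  k3 = f(0.870000, -0.836483) = 1.363467
  k4 = f(1.140000, -0.373728) = 0.609177
  y ← -1.110000 + (0.54/6)·(k1 + 2k2 + 2k3 + k4) = -0.464568
t=1.140000, y=-0.464568:
  k1 = f(1.140000, -0.464568) = 0.757246
  k2 = f(1.410000, -0.260112) = 0.423982
  k3 = f(1.410000, -0.350093) = 0.570652
  k4 = f(1.680000, -0.156416) = 0.254959
  y ← -0.464568 + (0.54/6)·(k1 + 2k2 + 2k3 + k4) = -0.194436
y(1.68) ≈ -0.1944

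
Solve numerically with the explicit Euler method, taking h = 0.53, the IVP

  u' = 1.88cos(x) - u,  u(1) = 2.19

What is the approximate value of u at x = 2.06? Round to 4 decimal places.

Euler: u_{n+1} = u_n + h·f(x_n, u_n).
x=1.000000, u=2.190000: f=-1.174232 → u ← 2.190000 + 0.53·(-1.174232) = 1.567657
x=1.530000, u=1.567657: f=-1.490981 → u ← 1.567657 + 0.53·(-1.490981) = 0.777437
u(2.06) ≈ 0.7774

0.7774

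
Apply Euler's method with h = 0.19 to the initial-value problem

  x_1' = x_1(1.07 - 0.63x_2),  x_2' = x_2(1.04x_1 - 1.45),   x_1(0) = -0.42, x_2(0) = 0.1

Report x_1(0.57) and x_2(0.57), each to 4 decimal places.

-0.7170, 0.0243

Euler on (x_1,x_2): x_1_{n+1} = x_1_n + h·x_1', x_2_{n+1} = x_2_n + h·x_2'.
0.000000: (-0.420000, 0.100000); f=(-0.422940, -0.188680) → (-0.500359, 0.064151)
0.190000: (-0.500359, 0.064151); f=(-0.515162, -0.126401) → (-0.598239, 0.040135)
0.380000: (-0.598239, 0.040135); f=(-0.624990, -0.083166) → (-0.716987, 0.024333)
(x_1(0.57), x_2(0.57)) ≈ (-0.7170, 0.0243)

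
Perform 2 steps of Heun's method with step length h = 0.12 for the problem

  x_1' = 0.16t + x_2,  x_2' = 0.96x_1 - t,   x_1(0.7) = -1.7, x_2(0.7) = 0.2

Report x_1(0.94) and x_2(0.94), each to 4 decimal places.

-1.6890, -0.3835

Heun on (x_1,x_2): k1 = f(t_n, state_n); k2 = f(t_n + h, state_n + h·k1); state_{n+1} = state_n + (h/2)·(k1 + k2).
0.700000: (-1.700000, 0.200000)
  k1 = (0.312000, -2.332000)
  predictor → (-1.662560, -0.079840)
  k2 = (0.051360, -2.416058)
  → (-1.678198, -0.084883)
0.820000: (-1.678198, -0.084883)
  k1 = (0.046317, -2.431070)
  predictor → (-1.672640, -0.376612)
  k2 = (-0.226212, -2.545735)
  → (-1.688992, -0.383492)
(x_1(0.94), x_2(0.94)) ≈ (-1.6890, -0.3835)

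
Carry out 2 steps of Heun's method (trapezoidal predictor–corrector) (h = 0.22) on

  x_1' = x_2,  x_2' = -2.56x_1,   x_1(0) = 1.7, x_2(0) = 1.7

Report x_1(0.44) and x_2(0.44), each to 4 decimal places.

Heun on (x_1,x_2): k1 = f(s_n, state_n); k2 = f(s_n + h, state_n + h·k1); state_{n+1} = state_n + (h/2)·(k1 + k2).
0.000000: (1.700000, 1.700000)
  k1 = (1.700000, -4.352000)
  predictor → (2.074000, 0.742560)
  k2 = (0.742560, -5.309440)
  → (1.968682, 0.637242)
0.220000: (1.968682, 0.637242)
  k1 = (0.637242, -5.039825)
  predictor → (2.108875, -0.471520)
  k2 = (-0.471520, -5.398719)
  → (1.986911, -0.510998)
(x_1(0.44), x_2(0.44)) ≈ (1.9869, -0.5110)

1.9869, -0.5110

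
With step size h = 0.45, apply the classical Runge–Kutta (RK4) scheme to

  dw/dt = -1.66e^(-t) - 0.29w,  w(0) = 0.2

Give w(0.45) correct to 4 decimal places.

RK4: k1 = f(t_n, w_n); k2 = f(t_n + h/2, w_n + (h/2)·k1); k3 = f(t_n + h/2, w_n + (h/2)·k2); k4 = f(t_n + h, w_n + h·k3); w_{n+1} = w_n + (h/6)·(k1 + 2k2 + 2k3 + k4).
t=0.000000, w=0.200000:
  k1 = f(0.000000, 0.200000) = -1.718000
  k2 = f(0.225000, -0.186550) = -1.271437
  k3 = f(0.225000, -0.086073) = -1.300576
  k4 = f(0.450000, -0.385259) = -0.946738
  w ← 0.200000 + (0.45/6)·(k1 + 2k2 + 2k3 + k4) = -0.385657
w(0.45) ≈ -0.3857

-0.3857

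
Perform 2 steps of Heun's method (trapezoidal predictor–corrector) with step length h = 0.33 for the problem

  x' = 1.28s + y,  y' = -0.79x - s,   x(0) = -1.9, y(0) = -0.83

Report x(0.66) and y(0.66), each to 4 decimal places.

-1.8610, 0.0075

Heun on (x,y): k1 = f(s_n, state_n); k2 = f(s_n + h, state_n + h·k1); state_{n+1} = state_n + (h/2)·(k1 + k2).
0.000000: (-1.900000, -0.830000)
  k1 = (-0.830000, 1.501000)
  predictor → (-2.173900, -0.334670)
  k2 = (0.087730, 1.387381)
  → (-2.022475, -0.353417)
0.330000: (-2.022475, -0.353417)
  k1 = (0.068983, 1.267755)
  predictor → (-1.999710, 0.064942)
  k2 = (0.909742, 0.919771)
  → (-1.860985, 0.007525)
(x(0.66), y(0.66)) ≈ (-1.8610, 0.0075)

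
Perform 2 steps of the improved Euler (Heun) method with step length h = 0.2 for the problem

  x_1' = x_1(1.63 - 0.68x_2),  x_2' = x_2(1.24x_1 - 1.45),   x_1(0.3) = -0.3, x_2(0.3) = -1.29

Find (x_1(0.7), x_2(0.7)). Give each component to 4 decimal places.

Heun on (x_1,x_2): k1 = f(t_n, state_n); k2 = f(t_n + h, state_n + h·k1); state_{n+1} = state_n + (h/2)·(k1 + k2).
0.300000: (-0.300000, -1.290000)
  k1 = (-0.752160, 2.350380)
  predictor → (-0.450432, -0.819924)
  k2 = (-0.985342, 1.646847)
  → (-0.473750, -0.890277)
0.500000: (-0.473750, -0.890277)
  k1 = (-1.059016, 1.813896)
  predictor → (-0.685553, -0.527498)
  k2 = (-1.363359, 1.213291)
  → (-0.715988, -0.587559)
(x_1(0.7), x_2(0.7)) ≈ (-0.7160, -0.5876)

-0.7160, -0.5876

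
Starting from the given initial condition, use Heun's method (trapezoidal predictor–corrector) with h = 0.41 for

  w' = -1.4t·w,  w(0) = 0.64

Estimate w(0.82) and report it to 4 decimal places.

0.3966

Heun: k1 = f(t_n, w_n); k2 = f(t_n + h, w_n + h·k1); w_{n+1} = w_n + (h/2)·(k1 + k2).
t=0.000000, w=0.640000:
  k1 = f(0.000000, 0.640000) = 0.000000
  k2 = f(0.410000, 0.640000) = -0.367360
  w ← 0.640000 + (0.41/2)·(0.000000 + (-0.367360)) = 0.564691
t=0.410000, w=0.564691:
  k1 = f(0.410000, 0.564691) = -0.324133
  k2 = f(0.820000, 0.431797) = -0.495703
  w ← 0.564691 + (0.41/2)·(-0.324133 + (-0.495703)) = 0.396625
w(0.82) ≈ 0.3966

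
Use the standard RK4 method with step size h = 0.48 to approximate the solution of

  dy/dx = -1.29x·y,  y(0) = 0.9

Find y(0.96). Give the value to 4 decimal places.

0.4966

RK4: k1 = f(x_n, y_n); k2 = f(x_n + h/2, y_n + (h/2)·k1); k3 = f(x_n + h/2, y_n + (h/2)·k2); k4 = f(x_n + h, y_n + h·k3); y_{n+1} = y_n + (h/6)·(k1 + 2k2 + 2k3 + k4).
x=0.000000, y=0.900000:
  k1 = f(0.000000, 0.900000) = 0.000000
  k2 = f(0.240000, 0.900000) = -0.278640
  k3 = f(0.240000, 0.833126) = -0.257936
  k4 = f(0.480000, 0.776191) = -0.480617
  y ← 0.900000 + (0.48/6)·(k1 + 2k2 + 2k3 + k4) = 0.775698
x=0.480000, y=0.775698:
  k1 = f(0.480000, 0.775698) = -0.480312
  k2 = f(0.720000, 0.660423) = -0.613401
  k3 = f(0.720000, 0.628482) = -0.583734
  k4 = f(0.960000, 0.495506) = -0.613635
  y ← 0.775698 + (0.48/6)·(k1 + 2k2 + 2k3 + k4) = 0.496641
y(0.96) ≈ 0.4966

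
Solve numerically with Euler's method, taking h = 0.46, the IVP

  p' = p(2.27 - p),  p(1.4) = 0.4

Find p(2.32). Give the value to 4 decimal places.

Euler: p_{n+1} = p_n + h·f(t_n, p_n).
t=1.400000, p=0.400000: f=0.748000 → p ← 0.400000 + 0.46·0.748000 = 0.744080
t=1.860000, p=0.744080: f=1.135407 → p ← 0.744080 + 0.46·1.135407 = 1.266367
p(2.32) ≈ 1.2664

1.2664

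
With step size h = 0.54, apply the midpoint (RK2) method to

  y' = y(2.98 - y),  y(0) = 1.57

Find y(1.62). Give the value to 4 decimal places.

Midpoint: k1 = f(s_n, y_n); k2 = f(s_n + h/2, y_n + (h/2)·k1); y_{n+1} = y_n + h·k2.
s=0.000000, y=1.570000:
  k1 = f(0.000000, 1.570000) = 2.213700
  k2 = f(0.270000, 2.167699) = 1.760824
  y ← 1.570000 + 0.54·1.760824 = 2.520845
s=0.540000, y=2.520845:
  k1 = f(0.540000, 2.520845) = 1.157459
  k2 = f(0.810000, 2.833359) = 0.415487
  y ← 2.520845 + 0.54·0.415487 = 2.745208
s=1.080000, y=2.745208:
  k1 = f(1.080000, 2.745208) = 0.644553
  k2 = f(1.350000, 2.919237) = 0.177381
  y ← 2.745208 + 0.54·0.177381 = 2.840994
y(1.62) ≈ 2.8410

2.8410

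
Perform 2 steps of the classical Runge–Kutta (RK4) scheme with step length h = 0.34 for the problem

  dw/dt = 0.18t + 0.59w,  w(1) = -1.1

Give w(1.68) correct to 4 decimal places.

RK4: k1 = f(t_n, w_n); k2 = f(t_n + h/2, w_n + (h/2)·k1); k3 = f(t_n + h/2, w_n + (h/2)·k2); k4 = f(t_n + h, w_n + h·k3); w_{n+1} = w_n + (h/6)·(k1 + 2k2 + 2k3 + k4).
t=1.000000, w=-1.100000:
  k1 = f(1.000000, -1.100000) = -0.469000
  k2 = f(1.170000, -1.179730) = -0.485441
  k3 = f(1.170000, -1.182525) = -0.487090
  k4 = f(1.340000, -1.265610) = -0.505510
  w ← -1.100000 + (0.34/6)·(k1 + 2k2 + 2k3 + k4) = -1.265442
t=1.340000, w=-1.265442:
  k1 = f(1.340000, -1.265442) = -0.505411
  k2 = f(1.510000, -1.351362) = -0.525504
  k3 = f(1.510000, -1.354778) = -0.527519
  k4 = f(1.680000, -1.444799) = -0.550031
  w ← -1.265442 + (0.34/6)·(k1 + 2k2 + 2k3 + k4) = -1.444593
w(1.68) ≈ -1.4446

-1.4446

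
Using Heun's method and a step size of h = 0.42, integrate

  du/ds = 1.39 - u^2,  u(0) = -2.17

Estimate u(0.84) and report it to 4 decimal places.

Heun: k1 = f(s_n, u_n); k2 = f(s_n + h, u_n + h·k1); u_{n+1} = u_n + (h/2)·(k1 + k2).
s=0.000000, u=-2.170000:
  k1 = f(0.000000, -2.170000) = -3.318900
  k2 = f(0.420000, -3.563938) = -11.311654
  u ← -2.170000 + (0.42/2)·(-3.318900 + (-11.311654)) = -5.242416
s=0.420000, u=-5.242416:
  k1 = f(0.420000, -5.242416) = -26.092929
  k2 = f(0.840000, -16.201447) = -261.096873
  u ← -5.242416 + (0.42/2)·(-26.092929 + (-261.096873)) = -65.552275
u(0.84) ≈ -65.5523

-65.5523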